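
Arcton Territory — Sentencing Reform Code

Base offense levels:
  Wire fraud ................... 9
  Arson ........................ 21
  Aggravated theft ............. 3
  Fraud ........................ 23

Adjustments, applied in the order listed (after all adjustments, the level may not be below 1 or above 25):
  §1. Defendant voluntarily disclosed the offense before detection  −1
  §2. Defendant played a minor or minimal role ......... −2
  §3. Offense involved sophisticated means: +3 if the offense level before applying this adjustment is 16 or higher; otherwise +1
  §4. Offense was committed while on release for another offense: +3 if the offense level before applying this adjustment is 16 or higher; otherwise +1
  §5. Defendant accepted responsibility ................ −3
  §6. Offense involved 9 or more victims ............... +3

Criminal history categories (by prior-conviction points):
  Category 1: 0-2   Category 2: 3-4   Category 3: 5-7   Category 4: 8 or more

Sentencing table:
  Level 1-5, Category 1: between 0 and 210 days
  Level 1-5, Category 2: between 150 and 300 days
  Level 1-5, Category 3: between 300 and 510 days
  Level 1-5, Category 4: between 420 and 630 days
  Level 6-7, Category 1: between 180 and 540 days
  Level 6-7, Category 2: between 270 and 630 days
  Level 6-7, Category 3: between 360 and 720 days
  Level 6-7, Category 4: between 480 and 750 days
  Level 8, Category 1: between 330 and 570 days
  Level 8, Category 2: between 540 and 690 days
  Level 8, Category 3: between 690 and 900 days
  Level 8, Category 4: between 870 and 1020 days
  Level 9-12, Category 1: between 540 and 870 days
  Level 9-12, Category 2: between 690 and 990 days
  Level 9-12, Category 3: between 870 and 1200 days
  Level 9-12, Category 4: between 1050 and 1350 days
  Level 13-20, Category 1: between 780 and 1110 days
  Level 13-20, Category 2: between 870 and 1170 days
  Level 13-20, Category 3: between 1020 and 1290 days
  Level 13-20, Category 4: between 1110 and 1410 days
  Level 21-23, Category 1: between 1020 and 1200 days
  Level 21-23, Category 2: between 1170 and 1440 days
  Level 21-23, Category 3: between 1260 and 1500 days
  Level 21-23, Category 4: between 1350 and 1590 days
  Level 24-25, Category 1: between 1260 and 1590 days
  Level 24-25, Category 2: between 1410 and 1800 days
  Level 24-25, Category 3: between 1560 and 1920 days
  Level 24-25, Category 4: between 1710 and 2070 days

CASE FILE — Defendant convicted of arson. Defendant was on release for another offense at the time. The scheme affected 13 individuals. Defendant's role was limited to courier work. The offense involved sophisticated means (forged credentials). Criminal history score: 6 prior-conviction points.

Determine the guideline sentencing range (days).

1560-1920 days

Base offense level for arson: 21.
§2 applies: 21 − 2 = 19.
§3 applies (level before this adjustment is 19 ≥ 16, so +3): 19 + 3 = 22.
§4 applies (level before this adjustment is 22 ≥ 16, so +3): 22 + 3 = 25.
§5 does not apply.
§6 applies: 25 + 3 = 28.
Level 28 exceeds the maximum of 25; capped at 25.
Final offense level: 25.
Criminal history: 6 prior points → Category 3 (5-7).
Level 25 falls in the 24-25 band.
Grid: Level 24-25 × Category 3 = 1560-1920 days.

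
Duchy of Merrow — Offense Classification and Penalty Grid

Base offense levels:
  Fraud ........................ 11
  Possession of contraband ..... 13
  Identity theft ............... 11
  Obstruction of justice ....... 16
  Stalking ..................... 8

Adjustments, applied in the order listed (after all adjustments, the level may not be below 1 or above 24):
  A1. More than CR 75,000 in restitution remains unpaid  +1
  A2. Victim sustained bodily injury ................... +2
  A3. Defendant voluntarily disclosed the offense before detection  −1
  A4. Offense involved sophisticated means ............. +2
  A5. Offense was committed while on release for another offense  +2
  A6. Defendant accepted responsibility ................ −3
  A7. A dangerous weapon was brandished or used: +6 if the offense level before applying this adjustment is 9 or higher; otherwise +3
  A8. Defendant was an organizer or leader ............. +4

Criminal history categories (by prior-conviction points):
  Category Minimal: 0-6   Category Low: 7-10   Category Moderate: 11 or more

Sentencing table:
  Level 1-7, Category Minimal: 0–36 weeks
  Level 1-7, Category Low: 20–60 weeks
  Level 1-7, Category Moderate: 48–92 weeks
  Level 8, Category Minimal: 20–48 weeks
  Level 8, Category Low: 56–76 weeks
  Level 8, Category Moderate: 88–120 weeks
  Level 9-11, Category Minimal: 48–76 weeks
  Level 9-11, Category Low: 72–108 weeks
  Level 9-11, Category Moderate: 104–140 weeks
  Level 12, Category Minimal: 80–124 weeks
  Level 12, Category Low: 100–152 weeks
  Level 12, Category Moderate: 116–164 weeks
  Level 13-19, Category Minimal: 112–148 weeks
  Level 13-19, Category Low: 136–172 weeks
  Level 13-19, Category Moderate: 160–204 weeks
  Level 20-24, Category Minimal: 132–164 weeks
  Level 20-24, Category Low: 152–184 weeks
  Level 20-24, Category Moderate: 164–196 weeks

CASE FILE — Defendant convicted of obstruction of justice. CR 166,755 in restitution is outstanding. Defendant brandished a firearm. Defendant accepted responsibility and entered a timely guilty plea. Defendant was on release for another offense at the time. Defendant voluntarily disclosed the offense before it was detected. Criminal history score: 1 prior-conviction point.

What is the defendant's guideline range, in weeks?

Base offense level for obstruction of justice: 16.
A1 applies: 16 + 1 = 17.
A3 applies: 17 − 1 = 16.
A5 applies: 16 + 2 = 18.
A6 applies: 18 − 3 = 15.
A7 applies (level before this adjustment is 15 ≥ 9, so +6): 15 + 6 = 21.
A8 does not apply.
Final offense level: 21.
Criminal history: 1 prior point → Category Minimal (0-6).
Level 21 falls in the 20-24 band.
Grid: Level 20-24 × Category Minimal = 132-164 weeks.

132-164 weeks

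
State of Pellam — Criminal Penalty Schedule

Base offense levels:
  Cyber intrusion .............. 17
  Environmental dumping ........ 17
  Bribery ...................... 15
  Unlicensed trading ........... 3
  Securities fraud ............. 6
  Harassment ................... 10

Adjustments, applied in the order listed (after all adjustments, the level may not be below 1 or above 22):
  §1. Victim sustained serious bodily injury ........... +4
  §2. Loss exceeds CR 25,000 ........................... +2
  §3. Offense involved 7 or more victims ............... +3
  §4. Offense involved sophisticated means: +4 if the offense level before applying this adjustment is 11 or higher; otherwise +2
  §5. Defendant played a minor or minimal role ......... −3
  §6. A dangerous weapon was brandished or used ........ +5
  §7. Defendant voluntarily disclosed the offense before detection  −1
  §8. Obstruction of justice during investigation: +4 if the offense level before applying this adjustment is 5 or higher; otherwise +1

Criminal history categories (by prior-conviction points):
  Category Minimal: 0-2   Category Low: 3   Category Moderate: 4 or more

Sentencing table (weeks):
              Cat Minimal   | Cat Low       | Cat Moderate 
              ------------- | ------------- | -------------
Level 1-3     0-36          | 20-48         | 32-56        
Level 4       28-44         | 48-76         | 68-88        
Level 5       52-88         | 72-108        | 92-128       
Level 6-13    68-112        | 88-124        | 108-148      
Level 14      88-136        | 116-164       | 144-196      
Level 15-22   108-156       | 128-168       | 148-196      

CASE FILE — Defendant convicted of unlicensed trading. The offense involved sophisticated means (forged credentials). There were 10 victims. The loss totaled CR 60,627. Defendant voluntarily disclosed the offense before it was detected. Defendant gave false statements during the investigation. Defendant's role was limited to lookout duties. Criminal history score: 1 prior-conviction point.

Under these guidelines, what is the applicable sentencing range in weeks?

Base offense level for unlicensed trading: 3.
§2 applies: 3 + 2 = 5.
§3 applies: 5 + 3 = 8.
§4 applies (level before this adjustment is 8 < 11, so +2): 8 + 2 = 10.
§5 applies: 10 − 3 = 7.
§7 applies: 7 − 1 = 6.
§8 applies (level before this adjustment is 6 ≥ 5, so +4): 6 + 4 = 10.
Final offense level: 10.
Criminal history: 1 prior point → Category Minimal (0-2).
Level 10 falls in the 6-13 band.
Grid: Level 6-13 × Category Minimal = 68-112 weeks.

68-112 weeks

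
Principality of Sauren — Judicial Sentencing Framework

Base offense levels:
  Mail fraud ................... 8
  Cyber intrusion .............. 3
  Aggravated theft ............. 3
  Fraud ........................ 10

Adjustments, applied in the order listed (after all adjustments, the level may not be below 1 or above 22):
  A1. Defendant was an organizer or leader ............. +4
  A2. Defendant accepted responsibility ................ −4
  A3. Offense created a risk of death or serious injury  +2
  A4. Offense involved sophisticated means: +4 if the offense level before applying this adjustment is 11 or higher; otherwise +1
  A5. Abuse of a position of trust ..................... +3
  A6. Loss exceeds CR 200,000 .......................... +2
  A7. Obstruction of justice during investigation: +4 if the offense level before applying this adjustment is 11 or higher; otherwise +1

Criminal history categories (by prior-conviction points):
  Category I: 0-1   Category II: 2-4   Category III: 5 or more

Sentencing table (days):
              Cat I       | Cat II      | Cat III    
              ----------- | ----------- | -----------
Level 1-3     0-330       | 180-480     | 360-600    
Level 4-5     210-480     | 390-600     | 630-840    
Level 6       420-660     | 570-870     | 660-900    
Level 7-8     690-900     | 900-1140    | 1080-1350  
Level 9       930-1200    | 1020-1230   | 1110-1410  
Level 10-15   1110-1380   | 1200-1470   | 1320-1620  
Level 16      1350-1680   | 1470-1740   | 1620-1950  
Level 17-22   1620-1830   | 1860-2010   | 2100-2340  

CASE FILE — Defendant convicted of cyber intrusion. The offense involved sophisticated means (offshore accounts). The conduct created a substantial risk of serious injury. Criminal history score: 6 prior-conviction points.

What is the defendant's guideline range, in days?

Base offense level for cyber intrusion: 3.
A1 does not apply.
A3 applies: 3 + 2 = 5.
A4 applies (level before this adjustment is 5 < 11, so +1): 5 + 1 = 6.
A5 does not apply.
A6 does not apply.
Final offense level: 6.
Criminal history: 6 prior points → Category III (5+).
Level 6 falls in the 6 band.
Grid: Level 6 × Category III = 660-900 days.

660-900 days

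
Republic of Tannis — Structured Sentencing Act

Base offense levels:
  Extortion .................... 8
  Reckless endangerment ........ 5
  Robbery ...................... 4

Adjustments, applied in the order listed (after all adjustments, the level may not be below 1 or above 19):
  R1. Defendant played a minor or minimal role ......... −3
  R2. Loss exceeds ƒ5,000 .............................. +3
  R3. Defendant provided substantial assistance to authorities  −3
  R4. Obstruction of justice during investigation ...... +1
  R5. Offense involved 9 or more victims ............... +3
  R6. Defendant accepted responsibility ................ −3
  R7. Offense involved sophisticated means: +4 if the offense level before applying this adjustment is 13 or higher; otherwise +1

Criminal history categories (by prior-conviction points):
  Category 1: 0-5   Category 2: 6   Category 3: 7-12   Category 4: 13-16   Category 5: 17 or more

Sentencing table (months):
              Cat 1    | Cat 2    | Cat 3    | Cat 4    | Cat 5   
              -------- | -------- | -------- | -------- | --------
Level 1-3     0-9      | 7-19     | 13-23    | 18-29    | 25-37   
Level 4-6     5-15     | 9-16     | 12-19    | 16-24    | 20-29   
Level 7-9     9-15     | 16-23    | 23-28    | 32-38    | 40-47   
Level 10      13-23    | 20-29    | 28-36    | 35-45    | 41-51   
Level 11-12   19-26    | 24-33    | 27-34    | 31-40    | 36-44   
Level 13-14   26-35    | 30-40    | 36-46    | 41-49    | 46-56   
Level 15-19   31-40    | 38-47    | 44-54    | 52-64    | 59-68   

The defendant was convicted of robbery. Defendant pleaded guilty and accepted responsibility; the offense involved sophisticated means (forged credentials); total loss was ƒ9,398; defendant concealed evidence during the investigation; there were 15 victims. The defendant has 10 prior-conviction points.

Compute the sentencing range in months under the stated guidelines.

23-28 months

Base offense level for robbery: 4.
R1 does not apply.
R2 applies: 4 + 3 = 7.
R4 applies: 7 + 1 = 8.
R5 applies: 8 + 3 = 11.
R6 applies: 11 − 3 = 8.
R7 applies (level before this adjustment is 8 < 13, so +1): 8 + 1 = 9.
Final offense level: 9.
Criminal history: 10 prior points → Category 3 (7-12).
Level 9 falls in the 7-9 band.
Grid: Level 7-9 × Category 3 = 23-28 months.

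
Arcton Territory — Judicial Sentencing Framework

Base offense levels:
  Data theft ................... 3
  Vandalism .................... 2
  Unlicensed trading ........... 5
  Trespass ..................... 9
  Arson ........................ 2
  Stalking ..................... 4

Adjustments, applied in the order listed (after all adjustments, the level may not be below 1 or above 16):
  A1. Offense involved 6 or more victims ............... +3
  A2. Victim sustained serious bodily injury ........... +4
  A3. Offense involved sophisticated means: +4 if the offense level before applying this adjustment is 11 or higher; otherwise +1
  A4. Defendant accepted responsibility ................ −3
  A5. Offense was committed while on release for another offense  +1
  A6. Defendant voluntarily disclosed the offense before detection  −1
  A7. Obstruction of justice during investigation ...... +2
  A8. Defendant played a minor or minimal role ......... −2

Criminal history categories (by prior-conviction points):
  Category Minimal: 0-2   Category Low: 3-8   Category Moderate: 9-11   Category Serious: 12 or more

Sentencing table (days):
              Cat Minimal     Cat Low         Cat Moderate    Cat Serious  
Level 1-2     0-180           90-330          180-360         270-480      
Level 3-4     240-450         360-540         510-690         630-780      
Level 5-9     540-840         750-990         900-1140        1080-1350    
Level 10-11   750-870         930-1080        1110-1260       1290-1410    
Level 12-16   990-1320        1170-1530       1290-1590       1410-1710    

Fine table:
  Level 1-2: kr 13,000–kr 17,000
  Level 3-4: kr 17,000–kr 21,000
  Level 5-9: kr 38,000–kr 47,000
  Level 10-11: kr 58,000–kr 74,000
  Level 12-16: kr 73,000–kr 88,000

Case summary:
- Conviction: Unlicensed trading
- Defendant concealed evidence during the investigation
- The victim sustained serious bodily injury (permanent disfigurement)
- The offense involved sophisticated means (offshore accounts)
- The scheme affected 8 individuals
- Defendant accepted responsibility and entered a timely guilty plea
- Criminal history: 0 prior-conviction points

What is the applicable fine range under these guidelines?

kr 73,000–kr 88,000

Base offense level for unlicensed trading: 5.
A1 applies: 5 + 3 = 8.
A2 applies: 8 + 4 = 12.
A3 applies (level before this adjustment is 12 ≥ 11, so +4): 12 + 4 = 16.
A4 applies: 16 − 3 = 13.
A6 does not apply.
A7 applies: 13 + 2 = 15.
Final offense level: 15.
Level 15 falls in the 12-16 band.
Fine table: Level 12-16 → kr 73,000–kr 88,000.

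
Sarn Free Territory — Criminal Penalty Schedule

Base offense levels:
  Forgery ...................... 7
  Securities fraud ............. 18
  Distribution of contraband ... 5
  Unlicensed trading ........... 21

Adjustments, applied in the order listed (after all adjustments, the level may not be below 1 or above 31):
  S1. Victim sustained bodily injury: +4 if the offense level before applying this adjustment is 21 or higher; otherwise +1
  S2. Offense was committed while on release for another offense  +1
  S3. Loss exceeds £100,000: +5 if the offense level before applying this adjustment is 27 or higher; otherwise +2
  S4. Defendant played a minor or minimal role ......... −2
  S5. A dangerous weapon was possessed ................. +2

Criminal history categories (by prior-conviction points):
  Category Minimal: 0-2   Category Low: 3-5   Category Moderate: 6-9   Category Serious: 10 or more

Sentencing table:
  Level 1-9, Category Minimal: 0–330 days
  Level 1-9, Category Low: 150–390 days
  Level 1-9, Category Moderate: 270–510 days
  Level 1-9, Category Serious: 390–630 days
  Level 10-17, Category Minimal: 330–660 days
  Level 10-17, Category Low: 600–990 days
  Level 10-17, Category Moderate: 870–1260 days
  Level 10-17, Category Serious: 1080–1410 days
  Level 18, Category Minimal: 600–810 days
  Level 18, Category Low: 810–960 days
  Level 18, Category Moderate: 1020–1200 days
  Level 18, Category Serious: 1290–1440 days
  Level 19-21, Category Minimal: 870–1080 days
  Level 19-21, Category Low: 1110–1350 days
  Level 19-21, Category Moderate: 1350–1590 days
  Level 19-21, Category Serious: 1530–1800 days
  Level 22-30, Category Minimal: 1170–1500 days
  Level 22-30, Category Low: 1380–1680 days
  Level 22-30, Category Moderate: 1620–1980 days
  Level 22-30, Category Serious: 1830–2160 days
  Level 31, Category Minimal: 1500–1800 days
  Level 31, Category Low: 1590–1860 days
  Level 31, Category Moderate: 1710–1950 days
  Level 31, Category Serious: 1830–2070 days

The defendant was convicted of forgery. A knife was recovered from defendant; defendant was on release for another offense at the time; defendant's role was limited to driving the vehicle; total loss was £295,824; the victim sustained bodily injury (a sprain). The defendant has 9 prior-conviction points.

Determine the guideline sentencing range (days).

870-1260 days

Base offense level for forgery: 7.
S1 applies (level before this adjustment is 7 < 21, so +1): 7 + 1 = 8.
S2 applies: 8 + 1 = 9.
S3 applies (level before this adjustment is 9 < 27, so +2): 9 + 2 = 11.
S4 applies: 11 − 2 = 9.
S5 applies: 9 + 2 = 11.
Final offense level: 11.
Criminal history: 9 prior points → Category Moderate (6-9).
Level 11 falls in the 10-17 band.
Grid: Level 10-17 × Category Moderate = 870-1260 days.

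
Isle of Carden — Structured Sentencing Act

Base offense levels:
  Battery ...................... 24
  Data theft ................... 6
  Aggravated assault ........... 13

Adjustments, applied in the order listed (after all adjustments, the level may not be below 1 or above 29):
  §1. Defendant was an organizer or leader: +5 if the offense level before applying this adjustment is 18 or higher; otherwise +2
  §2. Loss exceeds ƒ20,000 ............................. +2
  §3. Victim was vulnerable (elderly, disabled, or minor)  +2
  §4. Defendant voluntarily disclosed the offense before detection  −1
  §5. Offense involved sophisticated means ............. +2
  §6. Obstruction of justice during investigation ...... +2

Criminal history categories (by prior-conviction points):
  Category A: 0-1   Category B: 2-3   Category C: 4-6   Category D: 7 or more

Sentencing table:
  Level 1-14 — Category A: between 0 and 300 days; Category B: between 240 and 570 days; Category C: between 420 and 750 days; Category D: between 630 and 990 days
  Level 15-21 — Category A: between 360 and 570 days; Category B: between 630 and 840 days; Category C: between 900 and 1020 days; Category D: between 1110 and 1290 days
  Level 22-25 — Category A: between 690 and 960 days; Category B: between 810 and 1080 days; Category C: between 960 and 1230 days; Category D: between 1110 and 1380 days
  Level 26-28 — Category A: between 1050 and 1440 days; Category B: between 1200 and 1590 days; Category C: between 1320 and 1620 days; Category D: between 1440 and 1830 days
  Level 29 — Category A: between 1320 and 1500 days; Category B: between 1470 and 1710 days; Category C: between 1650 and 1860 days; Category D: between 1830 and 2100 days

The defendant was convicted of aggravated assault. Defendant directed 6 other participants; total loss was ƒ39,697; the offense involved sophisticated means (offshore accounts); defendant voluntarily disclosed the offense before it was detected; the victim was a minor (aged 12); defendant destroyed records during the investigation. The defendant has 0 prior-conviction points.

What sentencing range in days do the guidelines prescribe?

Base offense level for aggravated assault: 13.
§1 applies (level before this adjustment is 13 < 18, so +2): 13 + 2 = 15.
§2 applies: 15 + 2 = 17.
§3 applies: 17 + 2 = 19.
§4 applies: 19 − 1 = 18.
§5 applies: 18 + 2 = 20.
§6 applies: 20 + 2 = 22.
Final offense level: 22.
Criminal history: 0 prior points → Category A (0-1).
Level 22 falls in the 22-25 band.
Grid: Level 22-25 × Category A = 690-960 days.

690-960 days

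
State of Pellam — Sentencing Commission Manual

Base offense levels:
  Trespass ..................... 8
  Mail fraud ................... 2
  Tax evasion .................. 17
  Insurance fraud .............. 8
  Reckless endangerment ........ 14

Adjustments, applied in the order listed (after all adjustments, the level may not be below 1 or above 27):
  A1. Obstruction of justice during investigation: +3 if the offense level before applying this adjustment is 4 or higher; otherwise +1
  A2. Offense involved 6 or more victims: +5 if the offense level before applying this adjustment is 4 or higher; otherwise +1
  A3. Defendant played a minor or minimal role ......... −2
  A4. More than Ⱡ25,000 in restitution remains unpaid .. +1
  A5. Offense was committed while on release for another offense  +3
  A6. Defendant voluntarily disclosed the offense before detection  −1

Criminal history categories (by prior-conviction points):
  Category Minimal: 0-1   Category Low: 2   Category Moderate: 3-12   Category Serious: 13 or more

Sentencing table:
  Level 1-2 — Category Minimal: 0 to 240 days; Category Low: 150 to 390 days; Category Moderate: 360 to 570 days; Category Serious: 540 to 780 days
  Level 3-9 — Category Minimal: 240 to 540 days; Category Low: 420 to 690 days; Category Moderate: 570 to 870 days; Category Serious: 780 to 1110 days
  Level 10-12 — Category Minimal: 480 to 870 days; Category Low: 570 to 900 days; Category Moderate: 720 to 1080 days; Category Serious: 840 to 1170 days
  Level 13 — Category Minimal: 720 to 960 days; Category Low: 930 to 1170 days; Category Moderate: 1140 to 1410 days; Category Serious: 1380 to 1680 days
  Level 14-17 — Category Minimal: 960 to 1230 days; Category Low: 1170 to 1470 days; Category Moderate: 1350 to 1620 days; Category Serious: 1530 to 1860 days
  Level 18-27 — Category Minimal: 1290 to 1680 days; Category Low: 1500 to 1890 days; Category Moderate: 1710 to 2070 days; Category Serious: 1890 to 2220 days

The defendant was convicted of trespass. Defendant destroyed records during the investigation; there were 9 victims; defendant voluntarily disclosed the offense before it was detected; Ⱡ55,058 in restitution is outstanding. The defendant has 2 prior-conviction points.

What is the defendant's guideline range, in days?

1170-1470 days

Base offense level for trespass: 8.
A1 applies (level before this adjustment is 8 ≥ 4, so +3): 8 + 3 = 11.
A2 applies (level before this adjustment is 11 ≥ 4, so +5): 11 + 5 = 16.
A4 applies: 16 + 1 = 17.
A6 applies: 17 − 1 = 16.
Final offense level: 16.
Criminal history: 2 prior points → Category Low (2).
Level 16 falls in the 14-17 band.
Grid: Level 14-17 × Category Low = 1170-1470 days.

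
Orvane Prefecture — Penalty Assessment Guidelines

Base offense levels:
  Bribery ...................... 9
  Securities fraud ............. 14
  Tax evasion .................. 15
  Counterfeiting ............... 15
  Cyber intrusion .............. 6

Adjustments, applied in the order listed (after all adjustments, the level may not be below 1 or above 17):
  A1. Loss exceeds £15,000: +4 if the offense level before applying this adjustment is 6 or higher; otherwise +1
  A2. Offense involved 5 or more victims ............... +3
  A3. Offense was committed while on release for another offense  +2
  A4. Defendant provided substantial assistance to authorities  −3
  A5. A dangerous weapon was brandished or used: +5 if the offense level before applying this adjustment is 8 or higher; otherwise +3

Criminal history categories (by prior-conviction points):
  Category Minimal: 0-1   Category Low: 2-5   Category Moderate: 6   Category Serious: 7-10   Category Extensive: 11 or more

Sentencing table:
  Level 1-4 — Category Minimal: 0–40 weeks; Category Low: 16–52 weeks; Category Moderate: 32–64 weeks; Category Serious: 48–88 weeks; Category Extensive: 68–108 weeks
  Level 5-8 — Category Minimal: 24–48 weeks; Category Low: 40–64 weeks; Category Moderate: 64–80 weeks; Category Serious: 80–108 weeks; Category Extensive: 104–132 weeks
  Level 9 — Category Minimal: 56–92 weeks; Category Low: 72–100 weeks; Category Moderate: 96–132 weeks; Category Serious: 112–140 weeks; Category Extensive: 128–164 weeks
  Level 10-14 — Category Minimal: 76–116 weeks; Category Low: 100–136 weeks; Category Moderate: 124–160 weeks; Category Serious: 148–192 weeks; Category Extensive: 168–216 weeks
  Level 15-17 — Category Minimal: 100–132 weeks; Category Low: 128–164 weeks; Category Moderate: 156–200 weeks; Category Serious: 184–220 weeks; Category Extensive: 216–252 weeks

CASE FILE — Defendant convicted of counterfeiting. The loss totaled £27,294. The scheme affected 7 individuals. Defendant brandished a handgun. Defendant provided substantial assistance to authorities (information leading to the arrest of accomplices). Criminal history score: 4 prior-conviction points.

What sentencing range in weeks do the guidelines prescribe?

Base offense level for counterfeiting: 15.
A1 applies (level before this adjustment is 15 ≥ 6, so +4): 15 + 4 = 19.
A2 applies: 19 + 3 = 22.
A4 applies: 22 − 3 = 19.
A5 applies (level before this adjustment is 19 ≥ 8, so +5): 19 + 5 = 24.
Level 24 exceeds the maximum of 17; capped at 17.
Final offense level: 17.
Criminal history: 4 prior points → Category Low (2-5).
Level 17 falls in the 15-17 band.
Grid: Level 15-17 × Category Low = 128-164 weeks.

128-164 weeks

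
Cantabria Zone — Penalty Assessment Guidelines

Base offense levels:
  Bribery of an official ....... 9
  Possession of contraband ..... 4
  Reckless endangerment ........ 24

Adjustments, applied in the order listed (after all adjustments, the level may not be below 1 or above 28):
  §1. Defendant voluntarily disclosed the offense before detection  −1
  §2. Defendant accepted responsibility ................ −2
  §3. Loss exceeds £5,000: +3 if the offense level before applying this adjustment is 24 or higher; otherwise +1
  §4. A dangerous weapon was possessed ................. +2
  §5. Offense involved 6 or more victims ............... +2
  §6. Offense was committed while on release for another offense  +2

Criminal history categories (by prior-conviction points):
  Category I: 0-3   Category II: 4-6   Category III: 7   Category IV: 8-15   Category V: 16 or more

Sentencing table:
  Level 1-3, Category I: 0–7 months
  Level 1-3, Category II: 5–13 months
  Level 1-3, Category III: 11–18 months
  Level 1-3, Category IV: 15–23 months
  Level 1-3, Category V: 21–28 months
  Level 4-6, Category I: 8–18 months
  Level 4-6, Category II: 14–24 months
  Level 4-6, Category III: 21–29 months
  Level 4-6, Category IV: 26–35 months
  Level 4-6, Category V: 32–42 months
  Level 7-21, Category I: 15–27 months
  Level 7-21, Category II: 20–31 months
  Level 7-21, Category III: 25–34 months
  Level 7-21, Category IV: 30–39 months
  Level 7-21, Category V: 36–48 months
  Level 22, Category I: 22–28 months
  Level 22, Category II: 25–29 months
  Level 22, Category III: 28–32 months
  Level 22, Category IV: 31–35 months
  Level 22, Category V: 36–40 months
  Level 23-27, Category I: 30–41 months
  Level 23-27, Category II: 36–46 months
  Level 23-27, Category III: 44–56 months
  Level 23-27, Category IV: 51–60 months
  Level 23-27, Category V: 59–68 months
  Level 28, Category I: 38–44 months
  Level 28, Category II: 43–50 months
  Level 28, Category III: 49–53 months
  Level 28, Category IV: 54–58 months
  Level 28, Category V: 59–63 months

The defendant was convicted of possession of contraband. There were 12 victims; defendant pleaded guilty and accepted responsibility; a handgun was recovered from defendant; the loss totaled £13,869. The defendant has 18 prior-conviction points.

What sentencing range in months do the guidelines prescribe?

36-48 months

Base offense level for possession of contraband: 4.
§2 applies: 4 − 2 = 2.
§3 applies (level before this adjustment is 2 < 24, so +1): 2 + 1 = 3.
§4 applies: 3 + 2 = 5.
§5 applies: 5 + 2 = 7.
Final offense level: 7.
Criminal history: 18 prior points → Category V (16+).
Level 7 falls in the 7-21 band.
Grid: Level 7-21 × Category V = 36-48 months.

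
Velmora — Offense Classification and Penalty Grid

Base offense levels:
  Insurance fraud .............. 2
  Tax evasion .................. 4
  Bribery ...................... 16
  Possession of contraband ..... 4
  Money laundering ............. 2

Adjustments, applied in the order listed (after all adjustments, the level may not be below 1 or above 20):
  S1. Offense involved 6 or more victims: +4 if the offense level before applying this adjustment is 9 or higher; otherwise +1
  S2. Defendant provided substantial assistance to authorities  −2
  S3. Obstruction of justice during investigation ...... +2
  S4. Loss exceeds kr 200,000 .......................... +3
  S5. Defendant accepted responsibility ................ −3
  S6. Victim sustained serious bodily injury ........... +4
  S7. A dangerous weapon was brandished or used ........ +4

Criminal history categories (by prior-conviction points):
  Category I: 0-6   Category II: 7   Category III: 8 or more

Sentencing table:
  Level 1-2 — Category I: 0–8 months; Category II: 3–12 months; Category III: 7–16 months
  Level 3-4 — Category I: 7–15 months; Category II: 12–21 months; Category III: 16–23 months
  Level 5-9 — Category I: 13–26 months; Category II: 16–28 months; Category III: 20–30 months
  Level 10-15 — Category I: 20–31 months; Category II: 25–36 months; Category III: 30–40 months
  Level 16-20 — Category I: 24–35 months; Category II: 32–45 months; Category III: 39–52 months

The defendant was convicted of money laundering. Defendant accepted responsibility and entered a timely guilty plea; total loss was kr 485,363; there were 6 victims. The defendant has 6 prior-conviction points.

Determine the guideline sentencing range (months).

Base offense level for money laundering: 2.
S1 applies (level before this adjustment is 2 < 9, so +1): 2 + 1 = 3.
S3 does not apply.
S4 applies: 3 + 3 = 6.
S5 applies: 6 − 3 = 3.
S7 does not apply.
Final offense level: 3.
Criminal history: 6 prior points → Category I (0-6).
Level 3 falls in the 3-4 band.
Grid: Level 3-4 × Category I = 7-15 months.

7-15 months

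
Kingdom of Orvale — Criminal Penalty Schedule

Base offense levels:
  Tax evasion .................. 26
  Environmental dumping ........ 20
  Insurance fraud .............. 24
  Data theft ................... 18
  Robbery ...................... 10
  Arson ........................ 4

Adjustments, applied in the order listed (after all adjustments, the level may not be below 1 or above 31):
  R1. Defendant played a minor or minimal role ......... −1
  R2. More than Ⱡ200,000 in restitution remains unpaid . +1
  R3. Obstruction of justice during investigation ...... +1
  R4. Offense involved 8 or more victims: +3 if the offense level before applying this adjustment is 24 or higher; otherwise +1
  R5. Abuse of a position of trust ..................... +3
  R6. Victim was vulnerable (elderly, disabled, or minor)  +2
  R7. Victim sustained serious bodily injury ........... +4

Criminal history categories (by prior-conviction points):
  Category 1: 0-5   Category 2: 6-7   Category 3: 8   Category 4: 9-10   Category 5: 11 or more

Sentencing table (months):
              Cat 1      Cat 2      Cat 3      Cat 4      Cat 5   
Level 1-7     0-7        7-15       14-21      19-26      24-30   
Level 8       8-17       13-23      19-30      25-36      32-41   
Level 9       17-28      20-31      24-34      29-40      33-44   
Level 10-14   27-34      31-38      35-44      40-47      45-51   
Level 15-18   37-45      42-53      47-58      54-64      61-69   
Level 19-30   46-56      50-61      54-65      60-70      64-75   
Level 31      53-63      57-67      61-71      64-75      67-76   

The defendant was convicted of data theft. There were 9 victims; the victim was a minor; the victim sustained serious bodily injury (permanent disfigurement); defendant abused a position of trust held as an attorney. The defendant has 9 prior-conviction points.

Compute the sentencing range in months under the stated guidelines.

Base offense level for data theft: 18.
R2 does not apply.
R3 does not apply.
R4 applies (level before this adjustment is 18 < 24, so +1): 18 + 1 = 19.
R5 applies: 19 + 3 = 22.
R6 applies: 22 + 2 = 24.
R7 applies: 24 + 4 = 28.
Final offense level: 28.
Criminal history: 9 prior points → Category 4 (9-10).
Level 28 falls in the 19-30 band.
Grid: Level 19-30 × Category 4 = 60-70 months.

60-70 months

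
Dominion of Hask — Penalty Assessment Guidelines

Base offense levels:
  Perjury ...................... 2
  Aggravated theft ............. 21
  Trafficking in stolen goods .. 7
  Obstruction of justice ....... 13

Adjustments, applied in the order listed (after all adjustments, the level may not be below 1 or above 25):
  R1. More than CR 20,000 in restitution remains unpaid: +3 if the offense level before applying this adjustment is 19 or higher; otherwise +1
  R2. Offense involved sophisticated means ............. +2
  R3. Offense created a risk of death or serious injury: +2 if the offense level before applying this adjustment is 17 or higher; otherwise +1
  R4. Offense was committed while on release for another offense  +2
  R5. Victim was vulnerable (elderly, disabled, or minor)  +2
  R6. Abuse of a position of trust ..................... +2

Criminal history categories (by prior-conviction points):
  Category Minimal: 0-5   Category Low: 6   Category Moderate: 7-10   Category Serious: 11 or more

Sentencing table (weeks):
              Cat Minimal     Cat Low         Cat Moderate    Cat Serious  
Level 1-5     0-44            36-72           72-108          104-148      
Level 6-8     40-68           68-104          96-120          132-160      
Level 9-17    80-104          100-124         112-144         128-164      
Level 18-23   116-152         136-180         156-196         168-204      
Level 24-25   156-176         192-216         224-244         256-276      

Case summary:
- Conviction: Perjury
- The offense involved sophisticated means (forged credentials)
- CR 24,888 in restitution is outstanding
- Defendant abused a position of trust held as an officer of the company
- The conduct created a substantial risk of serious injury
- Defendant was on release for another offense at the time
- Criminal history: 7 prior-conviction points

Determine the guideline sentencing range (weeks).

112-144 weeks

Base offense level for perjury: 2.
R1 applies (level before this adjustment is 2 < 19, so +1): 2 + 1 = 3.
R2 applies: 3 + 2 = 5.
R3 applies (level before this adjustment is 5 < 17, so +1): 5 + 1 = 6.
R4 applies: 6 + 2 = 8.
R5 does not apply.
R6 applies: 8 + 2 = 10.
Final offense level: 10.
Criminal history: 7 prior points → Category Moderate (7-10).
Level 10 falls in the 9-17 band.
Grid: Level 9-17 × Category Moderate = 112-144 weeks.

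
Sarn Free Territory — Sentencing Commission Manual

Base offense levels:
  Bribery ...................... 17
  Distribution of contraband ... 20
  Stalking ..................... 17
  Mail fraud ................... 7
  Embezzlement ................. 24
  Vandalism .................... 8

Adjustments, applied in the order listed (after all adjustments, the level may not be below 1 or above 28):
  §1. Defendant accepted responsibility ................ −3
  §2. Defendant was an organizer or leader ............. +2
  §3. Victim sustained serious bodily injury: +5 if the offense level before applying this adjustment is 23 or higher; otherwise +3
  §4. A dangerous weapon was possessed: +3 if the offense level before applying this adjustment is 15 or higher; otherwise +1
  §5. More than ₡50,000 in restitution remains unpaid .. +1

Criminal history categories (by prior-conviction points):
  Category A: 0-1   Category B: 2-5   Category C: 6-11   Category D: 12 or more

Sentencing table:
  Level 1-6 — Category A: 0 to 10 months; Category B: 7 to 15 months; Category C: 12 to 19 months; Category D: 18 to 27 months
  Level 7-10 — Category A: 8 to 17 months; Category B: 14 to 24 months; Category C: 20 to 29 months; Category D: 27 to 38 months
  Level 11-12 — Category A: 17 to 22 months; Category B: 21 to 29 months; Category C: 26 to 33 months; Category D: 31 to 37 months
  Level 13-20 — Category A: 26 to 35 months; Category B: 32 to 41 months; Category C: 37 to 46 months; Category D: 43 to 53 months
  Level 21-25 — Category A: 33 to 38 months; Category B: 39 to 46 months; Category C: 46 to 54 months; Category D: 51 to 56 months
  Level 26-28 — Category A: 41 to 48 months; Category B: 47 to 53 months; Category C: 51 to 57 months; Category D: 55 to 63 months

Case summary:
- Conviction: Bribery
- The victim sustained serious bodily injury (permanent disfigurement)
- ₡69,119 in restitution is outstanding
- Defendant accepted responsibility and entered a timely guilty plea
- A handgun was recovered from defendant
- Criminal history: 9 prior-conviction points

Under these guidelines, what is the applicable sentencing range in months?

46-54 months

Base offense level for bribery: 17.
§1 applies: 17 − 3 = 14.
§2 does not apply.
§3 applies (level before this adjustment is 14 < 23, so +3): 14 + 3 = 17.
§4 applies (level before this adjustment is 17 ≥ 15, so +3): 17 + 3 = 20.
§5 applies: 20 + 1 = 21.
Final offense level: 21.
Criminal history: 9 prior points → Category C (6-11).
Level 21 falls in the 21-25 band.
Grid: Level 21-25 × Category C = 46-54 months.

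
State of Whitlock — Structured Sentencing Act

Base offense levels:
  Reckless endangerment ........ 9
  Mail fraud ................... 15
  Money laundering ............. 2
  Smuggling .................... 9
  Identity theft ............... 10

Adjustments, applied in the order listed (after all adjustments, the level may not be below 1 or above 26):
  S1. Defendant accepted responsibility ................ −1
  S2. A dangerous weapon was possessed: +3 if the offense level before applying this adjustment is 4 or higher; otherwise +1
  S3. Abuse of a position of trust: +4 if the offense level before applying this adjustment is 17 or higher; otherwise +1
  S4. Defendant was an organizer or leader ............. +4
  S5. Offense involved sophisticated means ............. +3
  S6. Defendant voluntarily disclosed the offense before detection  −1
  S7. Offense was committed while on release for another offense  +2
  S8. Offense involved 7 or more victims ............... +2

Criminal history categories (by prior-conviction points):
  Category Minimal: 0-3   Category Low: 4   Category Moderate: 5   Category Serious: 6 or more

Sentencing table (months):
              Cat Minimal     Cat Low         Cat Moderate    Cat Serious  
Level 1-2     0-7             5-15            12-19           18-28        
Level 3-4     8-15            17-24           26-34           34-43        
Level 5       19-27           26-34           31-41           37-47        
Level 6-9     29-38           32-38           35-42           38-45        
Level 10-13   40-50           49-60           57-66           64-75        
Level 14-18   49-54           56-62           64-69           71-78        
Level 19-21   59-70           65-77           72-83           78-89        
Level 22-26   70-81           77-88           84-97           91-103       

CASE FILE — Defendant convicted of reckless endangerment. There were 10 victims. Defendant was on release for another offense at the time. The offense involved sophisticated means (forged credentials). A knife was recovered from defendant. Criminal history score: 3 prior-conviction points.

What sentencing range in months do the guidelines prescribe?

Base offense level for reckless endangerment: 9.
S2 applies (level before this adjustment is 9 ≥ 4, so +3): 9 + 3 = 12.
S4 does not apply.
S5 applies: 12 + 3 = 15.
S6 does not apply.
S7 applies: 15 + 2 = 17.
S8 applies: 17 + 2 = 19.
Final offense level: 19.
Criminal history: 3 prior points → Category Minimal (0-3).
Level 19 falls in the 19-21 band.
Grid: Level 19-21 × Category Minimal = 59-70 months.

59-70 months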